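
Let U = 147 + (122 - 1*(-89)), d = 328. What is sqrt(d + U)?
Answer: 7*sqrt(14) ≈ 26.192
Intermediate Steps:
U = 358 (U = 147 + (122 + 89) = 147 + 211 = 358)
sqrt(d + U) = sqrt(328 + 358) = sqrt(686) = 7*sqrt(14)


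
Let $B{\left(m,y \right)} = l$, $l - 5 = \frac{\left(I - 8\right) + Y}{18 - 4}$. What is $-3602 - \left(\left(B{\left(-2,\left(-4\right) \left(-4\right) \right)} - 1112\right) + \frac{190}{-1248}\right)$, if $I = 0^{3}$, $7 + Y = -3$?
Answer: $- \frac{10891879}{4368} \approx -2493.6$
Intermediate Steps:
$Y = -10$ ($Y = -7 - 3 = -10$)
$I = 0$
$l = \frac{26}{7}$ ($l = 5 + \frac{\left(0 - 8\right) - 10}{18 - 4} = 5 + \frac{\left(0 - 8\right) - 10}{14} = 5 + \left(-8 - 10\right) \frac{1}{14} = 5 - \frac{9}{7} = \frac{26}{7} \approx 3.7143$)
$B{\left(m,y \right)} = \frac{26}{7}$
$-3602 - \left(\left(B{\left(-2,\left(-4\right) \left(-4\right) \right)} - 1112\right) + \frac{190}{-1248}\right) = -3602 - \left(\left(\frac{26}{7} - 1112\right) + \frac{190}{-1248}\right) = -3602 - \left(- \frac{7758}{7} + 190 \left(- \frac{1}{1248}\right)\right) = -3602 - \left(- \frac{7758}{7} - \frac{95}{624}\right) = -3602 - - \frac{4841657}{4368} = -3602 + \frac{4841657}{4368} = - \frac{10891879}{4368}$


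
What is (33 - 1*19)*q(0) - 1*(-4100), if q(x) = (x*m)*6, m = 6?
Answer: 4100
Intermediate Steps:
q(x) = 36*x (q(x) = (x*6)*6 = (6*x)*6 = 36*x)
(33 - 1*19)*q(0) - 1*(-4100) = (33 - 1*19)*(36*0) - 1*(-4100) = (33 - 19)*0 + 4100 = 14*0 + 4100 = 0 + 4100 = 4100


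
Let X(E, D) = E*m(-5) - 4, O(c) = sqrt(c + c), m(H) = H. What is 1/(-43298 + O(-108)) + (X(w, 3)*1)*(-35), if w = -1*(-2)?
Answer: 459305648251/937358510 - 3*I*sqrt(6)/937358510 ≈ 490.0 - 7.8395e-9*I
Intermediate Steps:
w = 2
O(c) = sqrt(2)*sqrt(c) (O(c) = sqrt(2*c) = sqrt(2)*sqrt(c))
X(E, D) = -4 - 5*E (X(E, D) = E*(-5) - 4 = -5*E - 4 = -4 - 5*E)
1/(-43298 + O(-108)) + (X(w, 3)*1)*(-35) = 1/(-43298 + sqrt(2)*sqrt(-108)) + ((-4 - 5*2)*1)*(-35) = 1/(-43298 + sqrt(2)*(6*I*sqrt(3))) + ((-4 - 10)*1)*(-35) = 1/(-43298 + 6*I*sqrt(6)) - 14*1*(-35) = 1/(-43298 + 6*I*sqrt(6)) - 14*(-35) = 1/(-43298 + 6*I*sqrt(6)) + 490 = 490 + 1/(-43298 + 6*I*sqrt(6))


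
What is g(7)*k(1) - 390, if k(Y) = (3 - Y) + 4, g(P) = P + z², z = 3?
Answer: -294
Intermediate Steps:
g(P) = 9 + P (g(P) = P + 3² = P + 9 = 9 + P)
k(Y) = 7 - Y
g(7)*k(1) - 390 = (9 + 7)*(7 - 1*1) - 390 = 16*(7 - 1) - 390 = 16*6 - 390 = 96 - 390 = -294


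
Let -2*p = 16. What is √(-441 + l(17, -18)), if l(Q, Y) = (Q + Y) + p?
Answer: 15*I*√2 ≈ 21.213*I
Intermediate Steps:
p = -8 (p = -½*16 = -8)
l(Q, Y) = -8 + Q + Y (l(Q, Y) = (Q + Y) - 8 = -8 + Q + Y)
√(-441 + l(17, -18)) = √(-441 + (-8 + 17 - 18)) = √(-441 - 9) = √(-450) = 15*I*√2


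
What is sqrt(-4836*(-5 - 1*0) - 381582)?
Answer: I*sqrt(357402) ≈ 597.83*I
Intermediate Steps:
sqrt(-4836*(-5 - 1*0) - 381582) = sqrt(-4836*(-5 + 0) - 381582) = sqrt(-4836*(-5) - 381582) = sqrt(24180 - 381582) = sqrt(-357402) = I*sqrt(357402)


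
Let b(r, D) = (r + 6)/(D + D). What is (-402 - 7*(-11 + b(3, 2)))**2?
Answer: 1857769/16 ≈ 1.1611e+5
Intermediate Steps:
b(r, D) = (6 + r)/(2*D) (b(r, D) = (6 + r)/((2*D)) = (6 + r)*(1/(2*D)) = (6 + r)/(2*D))
(-402 - 7*(-11 + b(3, 2)))**2 = (-402 - 7*(-11 + (1/2)*(6 + 3)/2))**2 = (-402 - 7*(-11 + (1/2)*(1/2)*9))**2 = (-402 - 7*(-11 + 9/4))**2 = (-402 - 7*(-35/4))**2 = (-402 + 245/4)**2 = (-1363/4)**2 = 1857769/16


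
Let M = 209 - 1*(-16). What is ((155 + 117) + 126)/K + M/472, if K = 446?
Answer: 144103/105256 ≈ 1.3691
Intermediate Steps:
M = 225 (M = 209 + 16 = 225)
((155 + 117) + 126)/K + M/472 = ((155 + 117) + 126)/446 + 225/472 = (272 + 126)*(1/446) + 225*(1/472) = 398*(1/446) + 225/472 = 199/223 + 225/472 = 144103/105256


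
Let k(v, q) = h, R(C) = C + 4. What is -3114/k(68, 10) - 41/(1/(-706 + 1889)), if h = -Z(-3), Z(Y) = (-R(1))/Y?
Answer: -233173/5 ≈ -46635.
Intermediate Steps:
R(C) = 4 + C
Z(Y) = -5/Y (Z(Y) = (-(4 + 1))/Y = (-1*5)/Y = -5/Y)
h = -5/3 (h = -(-5)/(-3) = -(-5)*(-1)/3 = -1*5/3 = -5/3 ≈ -1.6667)
k(v, q) = -5/3
-3114/k(68, 10) - 41/(1/(-706 + 1889)) = -3114/(-5/3) - 41/(1/(-706 + 1889)) = -3114*(-⅗) - 41/(1/1183) = 9342/5 - 41/1/1183 = 9342/5 - 41*1183 = 9342/5 - 48503 = -233173/5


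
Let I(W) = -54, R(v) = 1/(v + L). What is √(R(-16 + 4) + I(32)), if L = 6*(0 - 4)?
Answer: I*√1945/6 ≈ 7.3504*I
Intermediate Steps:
L = -24 (L = 6*(-4) = -24)
R(v) = 1/(-24 + v) (R(v) = 1/(v - 24) = 1/(-24 + v))
√(R(-16 + 4) + I(32)) = √(1/(-24 + (-16 + 4)) - 54) = √(1/(-24 - 12) - 54) = √(1/(-36) - 54) = √(-1/36 - 54) = √(-1945/36) = I*√1945/6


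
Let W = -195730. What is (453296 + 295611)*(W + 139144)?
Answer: -42377651502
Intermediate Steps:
(453296 + 295611)*(W + 139144) = (453296 + 295611)*(-195730 + 139144) = 748907*(-56586) = -42377651502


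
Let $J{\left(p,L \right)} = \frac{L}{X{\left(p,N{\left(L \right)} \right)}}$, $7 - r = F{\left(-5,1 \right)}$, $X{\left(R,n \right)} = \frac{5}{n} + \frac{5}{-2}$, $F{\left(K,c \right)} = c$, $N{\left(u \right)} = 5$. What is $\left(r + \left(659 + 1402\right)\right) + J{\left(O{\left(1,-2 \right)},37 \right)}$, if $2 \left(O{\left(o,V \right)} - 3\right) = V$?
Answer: $\frac{6127}{3} \approx 2042.3$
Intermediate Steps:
$X{\left(R,n \right)} = - \frac{5}{2} + \frac{5}{n}$ ($X{\left(R,n \right)} = \frac{5}{n} + 5 \left(- \frac{1}{2}\right) = \frac{5}{n} - \frac{5}{2} = - \frac{5}{2} + \frac{5}{n}$)
$O{\left(o,V \right)} = 3 + \frac{V}{2}$
$r = 6$ ($r = 7 - 1 = 6$)
$J{\left(p,L \right)} = - \frac{2 L}{3}$ ($J{\left(p,L \right)} = \frac{L}{- \frac{5}{2} + \frac{5}{5}} = \frac{L}{- \frac{5}{2} + 5 \cdot \frac{1}{5}} = \frac{L}{- \frac{5}{2} + 1} = \frac{L}{- \frac{3}{2}} = L \left(- \frac{2}{3}\right) = - \frac{2 L}{3}$)
$\left(r + \left(659 + 1402\right)\right) + J{\left(O{\left(1,-2 \right)},37 \right)} = \left(6 + \left(659 + 1402\right)\right) - \frac{74}{3} = \left(6 + 2061\right) - \frac{74}{3} = 2067 - \frac{74}{3} = \frac{6127}{3}$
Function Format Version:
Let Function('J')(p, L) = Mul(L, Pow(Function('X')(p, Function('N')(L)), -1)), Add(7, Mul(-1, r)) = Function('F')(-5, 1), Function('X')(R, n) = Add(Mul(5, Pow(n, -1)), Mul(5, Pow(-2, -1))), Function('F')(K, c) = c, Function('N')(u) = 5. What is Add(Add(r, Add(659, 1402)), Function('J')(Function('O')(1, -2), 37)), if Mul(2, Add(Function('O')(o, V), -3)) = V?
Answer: Rational(6127, 3) ≈ 2042.3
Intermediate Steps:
Function('X')(R, n) = Add(Rational(-5, 2), Mul(5, Pow(n, -1))) (Function('X')(R, n) = Add(Mul(5, Pow(n, -1)), Mul(5, Rational(-1, 2))) = Add(Mul(5, Pow(n, -1)), Rational(-5, 2)) = Add(Rational(-5, 2), Mul(5, Pow(n, -1))))
Function('O')(o, V) = Add(3, Mul(Rational(1, 2), V))
r = 6 (r = Add(7, Mul(-1, 1)) = Add(7, -1) = 6)
Function('J')(p, L) = Mul(Rational(-2, 3), L) (Function('J')(p, L) = Mul(L, Pow(Add(Rational(-5, 2), Mul(5, Pow(5, -1))), -1)) = Mul(L, Pow(Add(Rational(-5, 2), Mul(5, Rational(1, 5))), -1)) = Mul(L, Pow(Add(Rational(-5, 2), 1), -1)) = Mul(L, Pow(Rational(-3, 2), -1)) = Mul(L, Rational(-2, 3)) = Mul(Rational(-2, 3), L))
Add(Add(r, Add(659, 1402)), Function('J')(Function('O')(1, -2), 37)) = Add(Add(6, Add(659, 1402)), Mul(Rational(-2, 3), 37)) = Add(Add(6, 2061), Rational(-74, 3)) = Add(2067, Rational(-74, 3)) = Rational(6127, 3)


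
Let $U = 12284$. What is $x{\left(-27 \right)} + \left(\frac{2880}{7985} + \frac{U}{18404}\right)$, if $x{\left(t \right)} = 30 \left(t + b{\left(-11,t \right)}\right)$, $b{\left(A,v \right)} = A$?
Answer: $- \frac{8368934017}{7347797} \approx -1139.0$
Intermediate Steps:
$x{\left(t \right)} = -330 + 30 t$ ($x{\left(t \right)} = 30 \left(t - 11\right) = 30 \left(-11 + t\right) = -330 + 30 t$)
$x{\left(-27 \right)} + \left(\frac{2880}{7985} + \frac{U}{18404}\right) = \left(-330 + 30 \left(-27\right)\right) + \left(\frac{2880}{7985} + \frac{12284}{18404}\right) = \left(-330 - 810\right) + \left(2880 \cdot \frac{1}{7985} + 12284 \cdot \frac{1}{18404}\right) = -1140 + \left(\frac{576}{1597} + \frac{3071}{4601}\right) = -1140 + \frac{7554563}{7347797} = - \frac{8368934017}{7347797}$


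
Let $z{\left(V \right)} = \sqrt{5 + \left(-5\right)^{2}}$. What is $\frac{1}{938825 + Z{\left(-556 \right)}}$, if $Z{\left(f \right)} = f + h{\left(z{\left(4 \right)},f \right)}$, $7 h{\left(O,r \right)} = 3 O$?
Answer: $\frac{45975181}{43137087101419} - \frac{21 \sqrt{30}}{43137087101419} \approx 1.0658 \cdot 10^{-6}$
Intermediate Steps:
$z{\left(V \right)} = \sqrt{30}$ ($z{\left(V \right)} = \sqrt{5 + 25} = \sqrt{30}$)
$h{\left(O,r \right)} = \frac{3 O}{7}$
$Z{\left(f \right)} = f + \frac{3 \sqrt{30}}{7}$
$\frac{1}{938825 + Z{\left(-556 \right)}} = \frac{1}{938825 - \left(556 - \frac{3 \sqrt{30}}{7}\right)} = \frac{1}{938269 + \frac{3 \sqrt{30}}{7}}$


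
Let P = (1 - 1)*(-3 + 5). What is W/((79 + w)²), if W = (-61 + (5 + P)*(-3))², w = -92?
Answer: 5776/169 ≈ 34.177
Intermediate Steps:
P = 0 (P = 0*2 = 0)
W = 5776 (W = (-61 + (5 + 0)*(-3))² = (-61 + 5*(-3))² = (-61 - 15)² = (-76)² = 5776)
W/((79 + w)²) = 5776/((79 - 92)²) = 5776/((-13)²) = 5776/169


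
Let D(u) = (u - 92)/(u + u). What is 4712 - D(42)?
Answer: 197929/42 ≈ 4712.6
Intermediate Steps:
D(u) = (-92 + u)/(2*u) (D(u) = (-92 + u)/((2*u)) = (-92 + u)*(1/(2*u)) = (-92 + u)/(2*u))
4712 - D(42) = 4712 - (-92 + 42)/(2*42) = 4712 - (-50)/(2*42) = 4712 - 1*(-25/42) = 4712 + 25/42 = 197929/42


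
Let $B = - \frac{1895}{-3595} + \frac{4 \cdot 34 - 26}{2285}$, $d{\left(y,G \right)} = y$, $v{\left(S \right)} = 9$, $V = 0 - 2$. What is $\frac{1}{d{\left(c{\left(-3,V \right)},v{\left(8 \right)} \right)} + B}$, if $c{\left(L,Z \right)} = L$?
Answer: $- \frac{328583}{796728} \approx -0.41242$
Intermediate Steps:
$V = -2$
$B = \frac{189021}{328583}$ ($B = \left(-1895\right) \left(- \frac{1}{3595}\right) + \left(136 - 26\right) \frac{1}{2285} = \frac{379}{719} + 110 \cdot \frac{1}{2285} = \frac{379}{719} + \frac{22}{457} = \frac{189021}{328583} \approx 0.57526$)
$\frac{1}{d{\left(c{\left(-3,V \right)},v{\left(8 \right)} \right)} + B} = \frac{1}{-3 + \frac{189021}{328583}} = \frac{1}{- \frac{796728}{328583}} = - \frac{328583}{796728}$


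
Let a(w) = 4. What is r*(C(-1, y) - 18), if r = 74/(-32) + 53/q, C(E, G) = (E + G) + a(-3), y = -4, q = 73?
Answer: 35207/1168 ≈ 30.143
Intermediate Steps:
C(E, G) = 4 + E + G (C(E, G) = (E + G) + 4 = 4 + E + G)
r = -1853/1168 (r = 74/(-32) + 53/73 = 74*(-1/32) + 53*(1/73) = -37/16 + 53/73 = -1853/1168 ≈ -1.5865)
r*(C(-1, y) - 18) = -1853*((4 - 1 - 4) - 18)/1168 = -1853*(-1 - 18)/1168 = -1853/1168*(-19) = 35207/1168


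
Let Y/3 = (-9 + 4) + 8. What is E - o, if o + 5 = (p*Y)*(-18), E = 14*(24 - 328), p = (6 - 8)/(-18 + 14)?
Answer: -4170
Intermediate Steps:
p = ½ (p = -2/(-4) = -2*(-¼) = ½ ≈ 0.50000)
Y = 9 (Y = 3*((-9 + 4) + 8) = 3*(-5 + 8) = 3*3 = 9)
E = -4256 (E = 14*(-304) = -4256)
o = -86 (o = -5 + ((½)*9)*(-18) = -5 + (9/2)*(-18) = -5 - 81 = -86)
E - o = -4256 - 1*(-86) = -4256 + 86 = -4170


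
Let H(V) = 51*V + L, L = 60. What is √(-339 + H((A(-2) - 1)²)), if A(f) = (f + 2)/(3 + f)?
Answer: 2*I*√57 ≈ 15.1*I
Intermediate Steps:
A(f) = (2 + f)/(3 + f)
H(V) = 60 + 51*V (H(V) = 51*V + 60 = 60 + 51*V)
√(-339 + H((A(-2) - 1)²)) = √(-339 + (60 + 51*((2 - 2)/(3 - 2) - 1)²)) = √(-339 + (60 + 51*(0/1 - 1)²)) = √(-339 + (60 + 51*(1*0 - 1)²)) = √(-339 + (60 + 51*(0 - 1)²)) = √(-339 + (60 + 51*(-1)²)) = √(-339 + (60 + 51*1)) = √(-339 + (60 + 51)) = √(-339 + 111) = √(-228) = 2*I*√57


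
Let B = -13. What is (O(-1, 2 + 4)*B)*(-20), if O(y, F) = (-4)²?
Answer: 4160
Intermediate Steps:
O(y, F) = 16
(O(-1, 2 + 4)*B)*(-20) = (16*(-13))*(-20) = -208*(-20) = 4160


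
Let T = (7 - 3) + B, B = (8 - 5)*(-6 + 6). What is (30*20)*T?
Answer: 2400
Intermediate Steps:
B = 0 (B = 3*0 = 0)
T = 4 (T = (7 - 3) + 0 = 4 + 0 = 4)
(30*20)*T = (30*20)*4 = 600*4 = 2400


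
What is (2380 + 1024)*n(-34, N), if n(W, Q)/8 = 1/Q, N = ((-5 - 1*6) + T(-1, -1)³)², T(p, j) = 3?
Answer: 851/8 ≈ 106.38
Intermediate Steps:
N = 256 (N = ((-5 - 1*6) + 3³)² = ((-5 - 6) + 27)² = (-11 + 27)² = 16² = 256)
n(W, Q) = 8/Q
(2380 + 1024)*n(-34, N) = (2380 + 1024)*(8/256) = 3404*(8*(1/256)) = 3404*(1/32) = 851/8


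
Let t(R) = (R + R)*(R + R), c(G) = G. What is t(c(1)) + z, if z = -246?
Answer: -242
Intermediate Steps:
t(R) = 4*R² (t(R) = (2*R)*(2*R) = 4*R²)
t(c(1)) + z = 4*1² - 246 = 4*1 - 246 = 4 - 246 = -242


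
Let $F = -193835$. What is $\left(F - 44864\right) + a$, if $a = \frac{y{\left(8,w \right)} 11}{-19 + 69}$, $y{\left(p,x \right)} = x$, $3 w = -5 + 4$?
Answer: $- \frac{35804861}{150} \approx -2.387 \cdot 10^{5}$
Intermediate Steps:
$w = - \frac{1}{3}$ ($w = \frac{-5 + 4}{3} = \frac{1}{3} \left(-1\right) = - \frac{1}{3} \approx -0.33333$)
$a = - \frac{11}{150}$ ($a = \frac{\left(- \frac{1}{3}\right) 11}{-19 + 69} = - \frac{11}{3 \cdot 50} = \left(- \frac{11}{3}\right) \frac{1}{50} = - \frac{11}{150} \approx -0.073333$)
$\left(F - 44864\right) + a = \left(-193835 - 44864\right) - \frac{11}{150} = -238699 - \frac{11}{150} = - \frac{35804861}{150}$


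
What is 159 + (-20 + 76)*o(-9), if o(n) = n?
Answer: -345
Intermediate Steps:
159 + (-20 + 76)*o(-9) = 159 + (-20 + 76)*(-9) = 159 + 56*(-9) = 159 - 504 = -345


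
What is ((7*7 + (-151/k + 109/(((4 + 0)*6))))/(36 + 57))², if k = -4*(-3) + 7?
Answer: 432265681/1798438464 ≈ 0.24036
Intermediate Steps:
k = 19 (k = 12 + 7 = 19)
((7*7 + (-151/k + 109/(((4 + 0)*6))))/(36 + 57))² = ((7*7 + (-151/19 + 109/(((4 + 0)*6))))/(36 + 57))² = ((49 + (-151*1/19 + 109/((4*6))))/93)² = ((49 + (-151/19 + 109/24))*(1/93))² = ((49 - 1553/456)*(1/93))² = ((20791/456)*(1/93))² = (20791/42408)² = 432265681/1798438464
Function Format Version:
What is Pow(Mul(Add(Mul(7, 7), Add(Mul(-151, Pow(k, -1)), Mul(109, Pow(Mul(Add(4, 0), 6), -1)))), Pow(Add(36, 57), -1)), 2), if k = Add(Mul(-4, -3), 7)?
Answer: Rational(432265681, 1798438464) ≈ 0.24036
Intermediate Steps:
k = 19 (k = Add(12, 7) = 19)
Pow(Mul(Add(Mul(7, 7), Add(Mul(-151, Pow(k, -1)), Mul(109, Pow(Mul(Add(4, 0), 6), -1)))), Pow(Add(36, 57), -1)), 2) = Pow(Mul(Add(Mul(7, 7), Add(Mul(-151, Pow(19, -1)), Mul(109, Pow(Mul(Add(4, 0), 6), -1)))), Pow(Add(36, 57), -1)), 2) = Pow(Mul(Add(49, Add(Mul(-151, Rational(1, 19)), Mul(109, Pow(Mul(4, 6), -1)))), Pow(93, -1)), 2) = Pow(Mul(Add(49, Add(Rational(-151, 19), Mul(109, Pow(24, -1)))), Rational(1, 93)), 2) = Pow(Mul(Add(49, Add(Rational(-151, 19), Mul(109, Rational(1, 24)))), Rational(1, 93)), 2) = Pow(Mul(Add(49, Add(Rational(-151, 19), Rational(109, 24))), Rational(1, 93)), 2) = Pow(Mul(Add(49, Rational(-1553, 456)), Rational(1, 93)), 2) = Pow(Mul(Rational(20791, 456), Rational(1, 93)), 2) = Pow(Rational(20791, 42408), 2) = Rational(432265681, 1798438464)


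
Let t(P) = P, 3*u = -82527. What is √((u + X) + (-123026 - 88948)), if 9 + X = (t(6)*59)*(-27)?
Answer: 5*I*√9962 ≈ 499.05*I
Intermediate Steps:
u = -27509 (u = (⅓)*(-82527) = -27509)
X = -9567 (X = -9 + (6*59)*(-27) = -9 + 354*(-27) = -9 - 9558 = -9567)
√((u + X) + (-123026 - 88948)) = √((-27509 - 9567) + (-123026 - 88948)) = √(-37076 - 211974) = √(-249050) = 5*I*√9962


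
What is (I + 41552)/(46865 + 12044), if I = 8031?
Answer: 49583/58909 ≈ 0.84169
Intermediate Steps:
(I + 41552)/(46865 + 12044) = (8031 + 41552)/(46865 + 12044) = 49583/58909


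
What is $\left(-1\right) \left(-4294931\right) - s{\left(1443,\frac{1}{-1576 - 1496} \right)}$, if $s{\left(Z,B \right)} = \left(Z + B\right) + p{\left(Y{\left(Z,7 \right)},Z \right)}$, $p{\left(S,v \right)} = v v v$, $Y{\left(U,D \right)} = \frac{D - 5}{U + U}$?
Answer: $- \frac{9217203667967}{3072} \approx -3.0004 \cdot 10^{9}$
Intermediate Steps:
$Y{\left(U,D \right)} = \frac{-5 + D}{2 U}$
$p{\left(S,v \right)} = v^{3}$ ($p{\left(S,v \right)} = v^{2} v = v^{3}$)
$s{\left(Z,B \right)} = B + Z + Z^{3}$ ($s{\left(Z,B \right)} = \left(Z + B\right) + Z^{3} = \left(B + Z\right) + Z^{3} = B + Z + Z^{3}$)
$\left(-1\right) \left(-4294931\right) - s{\left(1443,\frac{1}{-1576 - 1496} \right)} = \left(-1\right) \left(-4294931\right) - \left(\frac{1}{-1576 - 1496} + 1443 + 1443^{3}\right) = 4294931 - \left(\frac{1}{-3072} + 1443 + 3004685307\right) = 4294931 - \left(- \frac{1}{3072} + 1443 + 3004685307\right) = 4294931 - \frac{9230397695999}{3072} = - \frac{9217203667967}{3072}$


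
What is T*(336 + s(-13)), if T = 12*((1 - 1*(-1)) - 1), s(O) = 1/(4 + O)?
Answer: 12092/3 ≈ 4030.7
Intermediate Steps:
T = 12 (T = 12*((1 + 1) - 1) = 12*(2 - 1) = 12*1 = 12)
T*(336 + s(-13)) = 12*(336 + 1/(4 - 13)) = 12*(336 + 1/(-9)) = 12*(336 - 1/9) = 12*(3023/9) = 12092/3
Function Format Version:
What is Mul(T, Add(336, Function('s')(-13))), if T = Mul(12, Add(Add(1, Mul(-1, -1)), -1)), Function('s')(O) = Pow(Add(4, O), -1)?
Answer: Rational(12092, 3) ≈ 4030.7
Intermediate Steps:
T = 12 (T = Mul(12, Add(Add(1, 1), -1)) = Mul(12, Add(2, -1)) = Mul(12, 1) = 12)
Mul(T, Add(336, Function('s')(-13))) = Mul(12, Add(336, Pow(Add(4, -13), -1))) = Mul(12, Add(336, Pow(-9, -1))) = Mul(12, Add(336, Rational(-1, 9))) = Mul(12, Rational(3023, 9)) = Rational(12092, 3)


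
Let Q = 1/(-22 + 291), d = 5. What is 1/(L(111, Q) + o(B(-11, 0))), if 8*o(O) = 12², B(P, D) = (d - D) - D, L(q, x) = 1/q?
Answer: 111/1999 ≈ 0.055528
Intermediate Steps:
Q = 1/269 ≈ 0.0037175
B(P, D) = 5 - 2*D (B(P, D) = (5 - D) - D = 5 - 2*D)
o(O) = 18 (o(O) = (⅛)*12² = (⅛)*144 = 18)
1/(L(111, Q) + o(B(-11, 0))) = 1/(1/111 + 18) = 1/(1999/111) = 111/1999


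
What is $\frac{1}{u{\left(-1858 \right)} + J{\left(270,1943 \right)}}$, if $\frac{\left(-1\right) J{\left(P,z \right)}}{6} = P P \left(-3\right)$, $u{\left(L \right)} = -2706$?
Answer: $\frac{1}{1309494} \approx 7.6365 \cdot 10^{-7}$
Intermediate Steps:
$J{\left(P,z \right)} = 18 P^{2}$ ($J{\left(P,z \right)} = - 6 P P \left(-3\right) = - 6 P^{2} \left(-3\right) = - 6 \left(- 3 P^{2}\right) = 18 P^{2}$)
$\frac{1}{u{\left(-1858 \right)} + J{\left(270,1943 \right)}} = \frac{1}{-2706 + 18 \cdot 270^{2}} = \frac{1}{-2706 + 18 \cdot 72900} = \frac{1}{-2706 + 1312200} = \frac{1}{1309494}$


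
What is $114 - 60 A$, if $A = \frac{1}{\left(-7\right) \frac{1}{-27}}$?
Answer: $- \frac{822}{7} \approx -117.43$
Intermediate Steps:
$A = \frac{27}{7}$ ($A = \frac{1}{\left(-7\right) \left(- \frac{1}{27}\right)} = \frac{1}{\frac{7}{27}} = \frac{27}{7} \approx 3.8571$)
$114 - 60 A = 114 - \frac{1620}{7} = - \frac{822}{7}$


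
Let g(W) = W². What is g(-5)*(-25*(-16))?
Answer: 10000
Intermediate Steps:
g(-5)*(-25*(-16)) = (-5)²*(-25*(-16)) = 25*400 = 10000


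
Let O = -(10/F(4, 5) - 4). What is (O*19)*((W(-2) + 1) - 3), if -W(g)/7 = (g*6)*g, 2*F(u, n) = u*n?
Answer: -9690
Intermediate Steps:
F(u, n) = n*u/2 (F(u, n) = (u*n)/2 = (n*u)/2 = n*u/2)
W(g) = -42*g² (W(g) = -7*g*6*g = -7*6*g*g = -42*g²)
O = 3 (O = -(10/(((½)*5*4)) - 4) = -(10/10 - 4) = -(10*(⅒) - 4) = -(1 - 4) = -1*(-3) = 3)
(O*19)*((W(-2) + 1) - 3) = (3*19)*((-42*(-2)² + 1) - 3) = 57*((-42*4 + 1) - 3) = 57*((-168 + 1) - 3) = 57*(-167 - 3) = 57*(-170) = -9690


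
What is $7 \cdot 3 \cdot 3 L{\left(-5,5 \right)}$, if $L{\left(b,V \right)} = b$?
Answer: $-315$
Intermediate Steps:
$7 \cdot 3 \cdot 3 L{\left(-5,5 \right)} = 7 \cdot 3 \cdot 3 \left(-5\right) = 21 \cdot 3 \left(-5\right) = 63 \left(-5\right) = -315$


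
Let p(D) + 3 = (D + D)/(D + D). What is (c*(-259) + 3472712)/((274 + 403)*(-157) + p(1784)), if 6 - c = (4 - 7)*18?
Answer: -3457172/106291 ≈ -32.526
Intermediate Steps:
c = 60 (c = 6 - (4 - 7)*18 = 6 - (-3)*18 = 6 - 1*(-54) = 6 + 54 = 60)
p(D) = -2 (p(D) = -3 + (D + D)/(D + D) = -3 + (2*D)/((2*D)) = -3 + (2*D)*(1/(2*D)) = -3 + 1 = -2)
(c*(-259) + 3472712)/((274 + 403)*(-157) + p(1784)) = (60*(-259) + 3472712)/((274 + 403)*(-157) - 2) = (-15540 + 3472712)/(677*(-157) - 2) = 3457172/(-106289 - 2) = 3457172/(-106291) = 3457172*(-1/106291) = -3457172/106291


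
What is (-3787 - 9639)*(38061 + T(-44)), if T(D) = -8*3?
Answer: -510684762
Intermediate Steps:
T(D) = -24
(-3787 - 9639)*(38061 + T(-44)) = (-3787 - 9639)*(38061 - 24) = -13426*38037 = -510684762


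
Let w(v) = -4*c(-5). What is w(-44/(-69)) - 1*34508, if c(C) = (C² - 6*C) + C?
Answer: -34708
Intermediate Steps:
c(C) = C² - 5*C
w(v) = -200 (w(v) = -(-20)*(-5 - 5) = -(-20)*(-10) = -4*50 = -200)
w(-44/(-69)) - 1*34508 = -200 - 1*34508 = -200 - 34508 = -34708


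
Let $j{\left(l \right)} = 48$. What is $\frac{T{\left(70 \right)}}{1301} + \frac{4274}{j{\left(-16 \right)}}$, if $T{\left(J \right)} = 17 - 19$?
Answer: $\frac{2780189}{31224} \approx 89.04$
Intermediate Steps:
$T{\left(J \right)} = -2$ ($T{\left(J \right)} = 17 - 19 = -2$)
$\frac{T{\left(70 \right)}}{1301} + \frac{4274}{j{\left(-16 \right)}} = - \frac{2}{1301} + \frac{4274}{48} = \left(-2\right) \frac{1}{1301} + 4274 \cdot \frac{1}{48} = - \frac{2}{1301} + \frac{2137}{24} = \frac{2780189}{31224}$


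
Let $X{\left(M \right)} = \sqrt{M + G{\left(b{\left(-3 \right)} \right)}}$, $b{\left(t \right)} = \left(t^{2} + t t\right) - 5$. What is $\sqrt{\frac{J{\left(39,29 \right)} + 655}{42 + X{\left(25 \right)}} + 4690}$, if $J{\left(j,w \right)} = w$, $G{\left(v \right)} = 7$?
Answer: $\frac{2 \sqrt{24708 + 2345 \sqrt{2}}}{\sqrt{21 + 2 \sqrt{2}}} \approx 68.588$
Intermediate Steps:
$b{\left(t \right)} = -5 + 2 t^{2}$ ($b{\left(t \right)} = \left(t^{2} + t^{2}\right) - 5 = 2 t^{2} - 5 = -5 + 2 t^{2}$)
$X{\left(M \right)} = \sqrt{7 + M}$ ($X{\left(M \right)} = \sqrt{M + 7} = \sqrt{7 + M}$)
$\sqrt{\frac{J{\left(39,29 \right)} + 655}{42 + X{\left(25 \right)}} + 4690} = \sqrt{\frac{29 + 655}{42 + \sqrt{7 + 25}} + 4690} = \sqrt{\frac{684}{42 + \sqrt{32}} + 4690} = \sqrt{\frac{684}{42 + 4 \sqrt{2}} + 4690} = \sqrt{4690 + \frac{684}{42 + 4 \sqrt{2}}}$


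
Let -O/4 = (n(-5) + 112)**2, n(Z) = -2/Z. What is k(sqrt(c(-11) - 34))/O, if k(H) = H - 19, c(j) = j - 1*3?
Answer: 475/1263376 - 25*I*sqrt(3)/315844 ≈ 0.00037598 - 0.0001371*I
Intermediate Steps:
c(j) = -3 + j (c(j) = j - 3 = -3 + j)
k(H) = -19 + H
O = -1263376/25 (O = -4*(-2/(-5) + 112)**2 = -4*(-2*(-1/5) + 112)**2 = -4*(2/5 + 112)**2 = -4*(562/5)**2 = -4*315844/25 = -1263376/25 ≈ -50535.)
k(sqrt(c(-11) - 34))/O = (-19 + sqrt((-3 - 11) - 34))/(-1263376/25) = (-19 + sqrt(-14 - 34))*(-25/1263376) = (-19 + sqrt(-48))*(-25/1263376) = (-19 + 4*I*sqrt(3))*(-25/1263376) = 475/1263376 - 25*I*sqrt(3)/315844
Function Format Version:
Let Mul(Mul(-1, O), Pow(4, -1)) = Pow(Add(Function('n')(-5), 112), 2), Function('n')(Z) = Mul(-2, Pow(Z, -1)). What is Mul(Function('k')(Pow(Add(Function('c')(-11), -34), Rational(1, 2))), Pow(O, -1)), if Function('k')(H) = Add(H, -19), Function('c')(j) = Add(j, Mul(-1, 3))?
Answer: Add(Rational(475, 1263376), Mul(Rational(-25, 315844), I, Pow(3, Rational(1, 2)))) ≈ Add(0.00037598, Mul(-0.00013710, I))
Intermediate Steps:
Function('c')(j) = Add(-3, j) (Function('c')(j) = Add(j, -3) = Add(-3, j))
Function('k')(H) = Add(-19, H)
O = Rational(-1263376, 25) (O = Mul(-4, Pow(Add(Mul(-2, Pow(-5, -1)), 112), 2)) = Mul(-4, Pow(Add(Mul(-2, Rational(-1, 5)), 112), 2)) = Mul(-4, Pow(Add(Rational(2, 5), 112), 2)) = Mul(-4, Pow(Rational(562, 5), 2)) = Mul(-4, Rational(315844, 25)) = Rational(-1263376, 25) ≈ -50535.)
Mul(Function('k')(Pow(Add(Function('c')(-11), -34), Rational(1, 2))), Pow(O, -1)) = Mul(Add(-19, Pow(Add(Add(-3, -11), -34), Rational(1, 2))), Pow(Rational(-1263376, 25), -1)) = Mul(Add(-19, Pow(Add(-14, -34), Rational(1, 2))), Rational(-25, 1263376)) = Mul(Add(-19, Pow(-48, Rational(1, 2))), Rational(-25, 1263376)) = Mul(Add(-19, Mul(4, I, Pow(3, Rational(1, 2)))), Rational(-25, 1263376)) = Add(Rational(475, 1263376), Mul(Rational(-25, 315844), I, Pow(3, Rational(1, 2))))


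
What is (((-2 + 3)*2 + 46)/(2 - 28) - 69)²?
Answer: 848241/169 ≈ 5019.2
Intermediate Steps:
(((-2 + 3)*2 + 46)/(2 - 28) - 69)² = ((1*2 + 46)/(-26) - 69)² = ((2 + 46)*(-1/26) - 69)² = (48*(-1/26) - 69)² = (-24/13 - 69)² = (-921/13)² = 848241/169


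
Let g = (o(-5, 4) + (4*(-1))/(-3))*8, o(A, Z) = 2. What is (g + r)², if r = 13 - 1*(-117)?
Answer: 220900/9 ≈ 24544.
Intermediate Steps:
r = 130 (r = 13 + 117 = 130)
g = 80/3 (g = (2 + (4*(-1))/(-3))*8 = (2 - 4*(-⅓))*8 = (2 + 4/3)*8 = (10/3)*8 = 80/3 ≈ 26.667)
(g + r)² = (80/3 + 130)² = (470/3)² = 220900/9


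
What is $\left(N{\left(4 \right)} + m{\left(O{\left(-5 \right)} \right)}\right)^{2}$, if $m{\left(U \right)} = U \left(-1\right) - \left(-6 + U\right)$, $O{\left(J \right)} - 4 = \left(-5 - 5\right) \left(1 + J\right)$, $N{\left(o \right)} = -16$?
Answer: $9604$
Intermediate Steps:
$O{\left(J \right)} = -6 - 10 J$ ($O{\left(J \right)} = 4 + \left(-5 - 5\right) \left(1 + J\right) = 4 - 10 \left(1 + J\right) = 4 - \left(10 + 10 J\right) = -6 - 10 J$)
$m{\left(U \right)} = 6 - 2 U$ ($m{\left(U \right)} = - U - \left(-6 + U\right) = 6 - 2 U$)
$\left(N{\left(4 \right)} + m{\left(O{\left(-5 \right)} \right)}\right)^{2} = \left(-16 + \left(6 - 2 \left(-6 - -50\right)\right)\right)^{2} = \left(-16 + \left(6 - 2 \left(-6 + 50\right)\right)\right)^{2} = \left(-16 + \left(6 - 88\right)\right)^{2} = \left(-16 - 82\right)^{2} = \left(-98\right)^{2} = 9604$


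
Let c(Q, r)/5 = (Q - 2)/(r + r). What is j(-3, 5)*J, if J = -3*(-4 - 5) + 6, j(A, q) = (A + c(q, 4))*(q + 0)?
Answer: -1485/8 ≈ -185.63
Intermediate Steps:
c(Q, r) = 5*(-2 + Q)/(2*r) (c(Q, r) = 5*((Q - 2)/(r + r)) = 5*((-2 + Q)/((2*r))) = 5*((-2 + Q)*(1/(2*r))) = 5*((-2 + Q)/(2*r)) = 5*(-2 + Q)/(2*r))
j(A, q) = q*(-5/4 + A + 5*q/8) (j(A, q) = (A + (5/2)*(-2 + q)/4)*(q + 0) = (A + (5/2)*(1/4)*(-2 + q))*q = (A + (-5/4 + 5*q/8))*q = (-5/4 + A + 5*q/8)*q = q*(-5/4 + A + 5*q/8))
J = 33 (J = -3*(-9) + 6 = 27 + 6 = 33)
j(-3, 5)*J = ((1/8)*5*(-10 + 5*5 + 8*(-3)))*33 = ((1/8)*5*(-10 + 25 - 24))*33 = ((1/8)*5*(-9))*33 = -45/8*33 = -1485/8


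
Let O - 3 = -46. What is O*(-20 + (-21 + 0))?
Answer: 1763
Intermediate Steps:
O = -43 (O = 3 - 46 = -43)
O*(-20 + (-21 + 0)) = -43*(-20 + (-21 + 0)) = -43*(-20 - 21) = -43*(-41) = 1763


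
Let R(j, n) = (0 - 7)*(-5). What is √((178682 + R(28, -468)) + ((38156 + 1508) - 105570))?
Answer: √112811 ≈ 335.87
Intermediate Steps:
R(j, n) = 35 (R(j, n) = -7*(-5) = 35)
√((178682 + R(28, -468)) + ((38156 + 1508) - 105570)) = √((178682 + 35) + ((38156 + 1508) - 105570)) = √(178717 + (39664 - 105570)) = √(178717 - 65906) = √112811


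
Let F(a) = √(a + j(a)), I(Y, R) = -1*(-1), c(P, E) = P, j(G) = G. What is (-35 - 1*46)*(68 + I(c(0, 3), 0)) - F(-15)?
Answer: -5589 - I*√30 ≈ -5589.0 - 5.4772*I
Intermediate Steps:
I(Y, R) = 1
F(a) = √2*√a (F(a) = √(a + a) = √(2*a) = √2*√a)
(-35 - 1*46)*(68 + I(c(0, 3), 0)) - F(-15) = (-35 - 1*46)*(68 + 1) - √2*√(-15) = (-35 - 46)*69 - √2*I*√15 = -81*69 - I*√30 = -5589 - I*√30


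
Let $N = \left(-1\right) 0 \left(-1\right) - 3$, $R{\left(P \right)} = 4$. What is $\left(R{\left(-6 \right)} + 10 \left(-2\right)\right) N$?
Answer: $48$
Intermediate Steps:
$N = -3$ ($N = 0 \left(-1\right) - 3 = 0 - 3 = -3$)
$\left(R{\left(-6 \right)} + 10 \left(-2\right)\right) N = \left(4 + 10 \left(-2\right)\right) \left(-3\right) = \left(4 - 20\right) \left(-3\right) = \left(-16\right) \left(-3\right) = 48$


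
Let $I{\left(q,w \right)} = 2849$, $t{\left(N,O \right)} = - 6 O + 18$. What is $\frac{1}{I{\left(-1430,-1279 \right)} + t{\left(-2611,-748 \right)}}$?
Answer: $\frac{1}{7355} \approx 0.00013596$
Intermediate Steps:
$t{\left(N,O \right)} = 18 - 6 O$
$\frac{1}{I{\left(-1430,-1279 \right)} + t{\left(-2611,-748 \right)}} = \frac{1}{2849 + \left(18 - -4488\right)} = \frac{1}{2849 + \left(18 + 4488\right)} = \frac{1}{2849 + 4506} = \frac{1}{7355}$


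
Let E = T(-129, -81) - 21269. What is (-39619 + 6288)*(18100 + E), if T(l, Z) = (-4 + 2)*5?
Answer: 105959249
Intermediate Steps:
T(l, Z) = -10 (T(l, Z) = -2*5 = -10)
E = -21279 (E = -10 - 21269 = -21279)
(-39619 + 6288)*(18100 + E) = (-39619 + 6288)*(18100 - 21279) = -33331*(-3179) = 105959249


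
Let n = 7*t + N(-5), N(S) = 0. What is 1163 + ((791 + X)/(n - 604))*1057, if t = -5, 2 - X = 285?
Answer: 206201/639 ≈ 322.69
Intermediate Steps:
X = -283 (X = 2 - 1*285 = 2 - 285 = -283)
n = -35 (n = 7*(-5) + 0 = -35 + 0 = -35)
1163 + ((791 + X)/(n - 604))*1057 = 1163 + ((791 - 283)/(-35 - 604))*1057 = 1163 + (508/(-639))*1057 = 1163 + (508*(-1/639))*1057 = 1163 - 508/639*1057 = 1163 - 536956/639 = 206201/639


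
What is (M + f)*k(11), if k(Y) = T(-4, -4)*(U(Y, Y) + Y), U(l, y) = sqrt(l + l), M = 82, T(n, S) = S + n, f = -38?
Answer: -3872 - 352*sqrt(22) ≈ -5523.0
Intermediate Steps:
U(l, y) = sqrt(2)*sqrt(l) (U(l, y) = sqrt(2*l) = sqrt(2)*sqrt(l))
k(Y) = -8*Y - 8*sqrt(2)*sqrt(Y) (k(Y) = (-4 - 4)*(sqrt(2)*sqrt(Y) + Y) = -8*(Y + sqrt(2)*sqrt(Y)) = -8*Y - 8*sqrt(2)*sqrt(Y))
(M + f)*k(11) = (82 - 38)*(-8*11 - 8*sqrt(2)*sqrt(11)) = 44*(-88 - 8*sqrt(22)) = -3872 - 352*sqrt(22)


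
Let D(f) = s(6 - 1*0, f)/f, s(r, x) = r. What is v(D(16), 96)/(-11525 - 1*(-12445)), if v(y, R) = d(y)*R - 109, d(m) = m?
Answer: -73/920 ≈ -0.079348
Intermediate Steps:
D(f) = 6/f (D(f) = (6 - 1*0)/f = (6 + 0)/f = 6/f)
v(y, R) = -109 + R*y (v(y, R) = y*R - 109 = R*y - 109 = -109 + R*y)
v(D(16), 96)/(-11525 - 1*(-12445)) = (-109 + 96*(6/16))/(-11525 - 1*(-12445)) = (-109 + 96*(6*(1/16)))/(-11525 + 12445) = (-109 + 96*(3/8))/920 = (-109 + 36)*(1/920) = -73*1/920 = -73/920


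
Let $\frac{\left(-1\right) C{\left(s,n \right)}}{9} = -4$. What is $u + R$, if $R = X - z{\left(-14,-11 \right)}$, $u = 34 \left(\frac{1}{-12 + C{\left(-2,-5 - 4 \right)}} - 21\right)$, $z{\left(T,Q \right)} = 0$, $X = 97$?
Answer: $- \frac{7387}{12} \approx -615.58$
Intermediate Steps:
$C{\left(s,n \right)} = 36$ ($C{\left(s,n \right)} = \left(-9\right) \left(-4\right) = 36$)
$u = - \frac{8551}{12}$ ($u = 34 \left(\frac{1}{-12 + 36} - 21\right) = 34 \left(\frac{1}{24} - 21\right) = 34 \left(- \frac{503}{24}\right) = - \frac{8551}{12} \approx -712.58$)
$R = 97$ ($R = 97 - 0 = 97 + 0 = 97$)
$u + R = - \frac{8551}{12} + 97 = - \frac{7387}{12}$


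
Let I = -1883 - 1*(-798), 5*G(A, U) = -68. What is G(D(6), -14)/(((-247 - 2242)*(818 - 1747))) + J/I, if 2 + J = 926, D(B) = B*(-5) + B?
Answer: -61044640/71680711 ≈ -0.85162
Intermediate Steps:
D(B) = -4*B (D(B) = -5*B + B = -4*B)
G(A, U) = -68/5 (G(A, U) = (⅕)*(-68) = -68/5)
J = 924 (J = -2 + 926 = 924)
I = -1085 (I = -1883 + 798 = -1085)
G(D(6), -14)/(((-247 - 2242)*(818 - 1747))) + J/I = -68*1/((-247 - 2242)*(818 - 1747))/5 + 924/(-1085) = -68/(5*((-2489*(-929)))) + 924*(-1/1085) = -68/5/2312281 - 132/155 = -68/5*1/2312281 - 132/155 = -68/11561405 - 132/155 = -61044640/71680711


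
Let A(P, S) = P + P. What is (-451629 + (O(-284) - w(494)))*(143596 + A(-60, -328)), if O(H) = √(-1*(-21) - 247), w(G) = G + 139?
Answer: -64888742712 + 143476*I*√226 ≈ -6.4889e+10 + 2.1569e+6*I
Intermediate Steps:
A(P, S) = 2*P
w(G) = 139 + G
O(H) = I*√226 (O(H) = √(21 - 247) = √(-226) = I*√226)
(-451629 + (O(-284) - w(494)))*(143596 + A(-60, -328)) = (-451629 + (I*√226 - (139 + 494)))*(143596 + 2*(-60)) = (-451629 + (I*√226 - 1*633))*(143596 - 120) = (-451629 + (I*√226 - 633))*143476 = (-451629 + (-633 + I*√226))*143476 = (-452262 + I*√226)*143476 = -64888742712 + 143476*I*√226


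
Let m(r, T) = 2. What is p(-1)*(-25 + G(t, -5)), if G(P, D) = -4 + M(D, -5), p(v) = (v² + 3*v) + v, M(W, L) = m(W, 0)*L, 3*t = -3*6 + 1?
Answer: 117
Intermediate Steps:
t = -17/3 (t = (-3*6 + 1)/3 = (-18 + 1)/3 = (⅓)*(-17) = -17/3 ≈ -5.6667)
M(W, L) = 2*L
p(v) = v² + 4*v
G(P, D) = -14 (G(P, D) = -4 + 2*(-5) = -4 - 10 = -14)
p(-1)*(-25 + G(t, -5)) = (-(4 - 1))*(-25 - 14) = -1*3*(-39) = -3*(-39) = 117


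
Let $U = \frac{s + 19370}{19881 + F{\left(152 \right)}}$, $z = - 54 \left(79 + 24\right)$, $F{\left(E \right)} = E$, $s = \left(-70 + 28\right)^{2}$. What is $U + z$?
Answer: $- \frac{111402412}{20033} \approx -5560.9$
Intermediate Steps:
$s = 1764$ ($s = \left(-42\right)^{2} = 1764$)
$z = -5562$ ($z = \left(-54\right) 103 = -5562$)
$U = \frac{21134}{20033}$ ($U = \frac{1764 + 19370}{19881 + 152} = \frac{21134}{20033} \approx 1.055$)
$U + z = \frac{21134}{20033} - 5562 = - \frac{111402412}{20033}$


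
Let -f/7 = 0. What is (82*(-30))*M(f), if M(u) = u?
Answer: 0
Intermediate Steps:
f = 0 (f = -7*0 = 0)
(82*(-30))*M(f) = (82*(-30))*0 = -2460*0 = 0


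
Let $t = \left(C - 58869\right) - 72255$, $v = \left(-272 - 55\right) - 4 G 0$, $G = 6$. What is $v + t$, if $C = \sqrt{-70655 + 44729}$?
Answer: $-131124 + i \sqrt{25926} \approx -1.3112 \cdot 10^{5} + 161.02 i$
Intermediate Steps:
$C = i \sqrt{25926}$ ($C = \sqrt{-25926} = i \sqrt{25926} \approx 161.02 i$)
$v = 0$ ($v = \left(-272 - 55\right) \left(-4\right) 6 \cdot 0 = - 327 \left(\left(-24\right) 0\right) = \left(-327\right) 0 = 0$)
$t = -131124 + i \sqrt{25926}$ ($t = \left(i \sqrt{25926} - 58869\right) - 72255 = \left(-58869 + i \sqrt{25926}\right) - 72255 = -131124 + i \sqrt{25926} \approx -1.3112 \cdot 10^{5} + 161.02 i$)
$v + t = 0 - \left(131124 - i \sqrt{25926}\right) = -131124 + i \sqrt{25926}$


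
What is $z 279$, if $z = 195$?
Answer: $54405$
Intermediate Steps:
$z 279 = 195 \cdot 279 = 54405$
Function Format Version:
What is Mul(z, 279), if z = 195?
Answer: 54405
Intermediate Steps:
Mul(z, 279) = Mul(195, 279) = 54405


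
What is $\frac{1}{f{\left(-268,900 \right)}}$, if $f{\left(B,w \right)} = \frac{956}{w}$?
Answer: $\frac{225}{239} \approx 0.94142$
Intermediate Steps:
$\frac{1}{f{\left(-268,900 \right)}} = \frac{1}{956 \cdot \frac{1}{900}} = \frac{1}{\frac{239}{225}} = \frac{225}{239}$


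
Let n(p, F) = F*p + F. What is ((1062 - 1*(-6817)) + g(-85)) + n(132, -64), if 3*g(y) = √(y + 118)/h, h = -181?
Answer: -633 - √33/543 ≈ -633.01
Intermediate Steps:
n(p, F) = F + F*p
g(y) = -√(118 + y)/543 (g(y) = (√(y + 118)/(-181))/3 = (√(118 + y)*(-1/181))/3 = (-√(118 + y)/181)/3 = -√(118 + y)/543)
((1062 - 1*(-6817)) + g(-85)) + n(132, -64) = ((1062 - 1*(-6817)) - √(118 - 85)/543) - 64*(1 + 132) = ((1062 + 6817) - √33/543) - 64*133 = (7879 - √33/543) - 8512 = -633 - √33/543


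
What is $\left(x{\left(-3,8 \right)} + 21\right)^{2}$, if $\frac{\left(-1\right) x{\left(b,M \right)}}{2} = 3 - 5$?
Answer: $625$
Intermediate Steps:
$x{\left(b,M \right)} = 4$ ($x{\left(b,M \right)} = - 2 \left(3 - 5\right) = \left(-2\right) \left(-2\right) = 4$)
$\left(x{\left(-3,8 \right)} + 21\right)^{2} = \left(4 + 21\right)^{2} = 25^{2} = 625$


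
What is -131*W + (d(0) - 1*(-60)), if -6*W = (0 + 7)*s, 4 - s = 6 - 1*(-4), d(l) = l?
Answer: -857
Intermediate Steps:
s = -6 (s = 4 - (6 - 1*(-4)) = 4 - (6 + 4) = 4 - 1*10 = 4 - 10 = -6)
W = 7 (W = -(0 + 7)*(-6)/6 = -7*(-6)/6 = -⅙*(-42) = 7)
-131*W + (d(0) - 1*(-60)) = -131*7 + (0 - 1*(-60)) = -917 + (0 + 60) = -917 + 60 = -857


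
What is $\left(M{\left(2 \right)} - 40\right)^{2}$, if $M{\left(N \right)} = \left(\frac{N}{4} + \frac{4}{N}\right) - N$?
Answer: $\frac{6241}{4} \approx 1560.3$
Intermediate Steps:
$M{\left(N \right)} = \frac{4}{N} - \frac{3 N}{4}$ ($M{\left(N \right)} = \left(N \frac{1}{4} + \frac{4}{N}\right) - N = \left(\frac{N}{4} + \frac{4}{N}\right) - N = \left(\frac{4}{N} + \frac{N}{4}\right) - N = \frac{4}{N} - \frac{3 N}{4}$)
$\left(M{\left(2 \right)} - 40\right)^{2} = \left(\left(\frac{4}{2} - \frac{3}{2}\right) - 40\right)^{2} = \left(\left(4 \cdot \frac{1}{2} - \frac{3}{2}\right) - 40\right)^{2} = \left(\left(2 - \frac{3}{2}\right) - 40\right)^{2} = \left(\frac{1}{2} - 40\right)^{2} = \left(- \frac{79}{2}\right)^{2} = \frac{6241}{4}$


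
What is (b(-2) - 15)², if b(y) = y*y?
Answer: 121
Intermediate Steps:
b(y) = y²
(b(-2) - 15)² = ((-2)² - 15)² = (4 - 15)² = (-11)² = 121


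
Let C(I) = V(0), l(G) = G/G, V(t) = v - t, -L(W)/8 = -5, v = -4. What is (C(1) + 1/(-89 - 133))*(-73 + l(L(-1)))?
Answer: 10668/37 ≈ 288.32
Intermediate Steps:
L(W) = 40 (L(W) = -8*(-5) = 40)
V(t) = -4 - t
l(G) = 1
C(I) = -4 (C(I) = -4 - 1*0 = -4 + 0 = -4)
(C(1) + 1/(-89 - 133))*(-73 + l(L(-1))) = (-4 + 1/(-89 - 133))*(-73 + 1) = (-4 + 1/(-222))*(-72) = (-4 - 1/222)*(-72) = -889/222*(-72) = 10668/37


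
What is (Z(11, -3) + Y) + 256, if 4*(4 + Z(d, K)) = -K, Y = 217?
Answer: 1879/4 ≈ 469.75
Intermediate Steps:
Z(d, K) = -4 - K/4 (Z(d, K) = -4 + (-K)/4 = -4 - K/4)
(Z(11, -3) + Y) + 256 = ((-4 - 1/4*(-3)) + 217) + 256 = ((-4 + 3/4) + 217) + 256 = (-13/4 + 217) + 256 = 855/4 + 256 = 1879/4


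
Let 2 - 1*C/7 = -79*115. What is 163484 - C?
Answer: 99875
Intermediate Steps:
C = 63609 (C = 14 - (-7)*79*115 = 14 - (-7)*9085 = 14 - 7*(-9085) = 14 + 63595 = 63609)
163484 - C = 163484 - 1*63609 = 163484 - 63609 = 99875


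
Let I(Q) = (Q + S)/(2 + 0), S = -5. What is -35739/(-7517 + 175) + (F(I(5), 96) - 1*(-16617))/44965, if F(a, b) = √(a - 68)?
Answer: 1729006149/330133030 + 2*I*√17/44965 ≈ 5.2373 + 0.00018339*I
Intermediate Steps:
I(Q) = -5/2 + Q/2 (I(Q) = (Q - 5)/(2 + 0) = (-5 + Q)/2 = (-5 + Q)*(½) = -5/2 + Q/2)
F(a, b) = √(-68 + a)
-35739/(-7517 + 175) + (F(I(5), 96) - 1*(-16617))/44965 = -35739/(-7517 + 175) + (√(-68 + (-5/2 + (½)*5)) - 1*(-16617))/44965 = -35739/(-7342) + (√(-68 + (-5/2 + 5/2)) + 16617)*(1/44965) = -35739*(-1/7342) + (√(-68 + 0) + 16617)*(1/44965) = 35739/7342 + (√(-68) + 16617)*(1/44965) = 35739/7342 + (2*I*√17 + 16617)*(1/44965) = 35739/7342 + (16617 + 2*I*√17)*(1/44965) = 35739/7342 + (16617/44965 + 2*I*√17/44965) = 1729006149/330133030 + 2*I*√17/44965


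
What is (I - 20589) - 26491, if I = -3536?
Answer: -50616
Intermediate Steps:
(I - 20589) - 26491 = (-3536 - 20589) - 26491 = -24125 - 26491 = -50616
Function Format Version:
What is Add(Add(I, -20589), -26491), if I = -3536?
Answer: -50616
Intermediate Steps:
Add(Add(I, -20589), -26491) = Add(Add(-3536, -20589), -26491) = Add(-24125, -26491) = -50616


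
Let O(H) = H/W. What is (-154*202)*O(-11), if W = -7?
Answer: -48884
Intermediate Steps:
O(H) = -H/7 (O(H) = H/(-7) = H*(-⅐) = -H/7)
(-154*202)*O(-11) = (-154*202)*(-⅐*(-11)) = -31108*11/7 = -48884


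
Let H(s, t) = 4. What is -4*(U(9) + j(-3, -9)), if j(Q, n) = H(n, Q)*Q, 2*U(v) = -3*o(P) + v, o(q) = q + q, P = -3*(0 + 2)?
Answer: -42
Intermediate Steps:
P = -6 (P = -3*2 = -6)
o(q) = 2*q
U(v) = 18 + v/2 (U(v) = (-6*(-6) + v)/2 = (-3*(-12) + v)/2 = (36 + v)/2 = 18 + v/2)
j(Q, n) = 4*Q
-4*(U(9) + j(-3, -9)) = -4*((18 + (½)*9) + 4*(-3)) = -4*((18 + 9/2) - 12) = -4*(45/2 - 12) = -4*21/2 = -42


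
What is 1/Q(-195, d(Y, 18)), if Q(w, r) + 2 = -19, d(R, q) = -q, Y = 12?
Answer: -1/21 ≈ -0.047619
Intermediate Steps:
Q(w, r) = -21 (Q(w, r) = -2 - 19 = -21)
1/Q(-195, d(Y, 18)) = 1/(-21) = -1/21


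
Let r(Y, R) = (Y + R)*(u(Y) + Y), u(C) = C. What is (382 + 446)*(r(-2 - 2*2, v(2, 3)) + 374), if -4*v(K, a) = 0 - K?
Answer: 364320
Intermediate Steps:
v(K, a) = K/4 (v(K, a) = -(0 - K)/4 = -(-1)*K/4 = K/4)
r(Y, R) = 2*Y*(R + Y) (r(Y, R) = (Y + R)*(Y + Y) = (R + Y)*(2*Y) = 2*Y*(R + Y))
(382 + 446)*(r(-2 - 2*2, v(2, 3)) + 374) = (382 + 446)*(2*(-2 - 2*2)*((¼)*2 + (-2 - 2*2)) + 374) = 828*(2*(-2 - 4)*(½ + (-2 - 4)) + 374) = 828*(2*(-6)*(½ - 6) + 374) = 828*(2*(-6)*(-11/2) + 374) = 828*(66 + 374) = 828*440 = 364320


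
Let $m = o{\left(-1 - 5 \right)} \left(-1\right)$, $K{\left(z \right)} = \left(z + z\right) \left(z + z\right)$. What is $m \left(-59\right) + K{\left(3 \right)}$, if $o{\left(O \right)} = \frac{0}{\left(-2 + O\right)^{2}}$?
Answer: $36$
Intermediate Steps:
$K{\left(z \right)} = 4 z^{2}$ ($K{\left(z \right)} = 2 z 2 z = 4 z^{2}$)
$o{\left(O \right)} = 0$ ($o{\left(O \right)} = \frac{0}{\left(-2 + O\right)^{2}} = 0$)
$m = 0$ ($m = 0 \left(-1\right) = 0$)
$m \left(-59\right) + K{\left(3 \right)} = 0 \left(-59\right) + 4 \cdot 3^{2} = 0 + 4 \cdot 9 = 0 + 36 = 36$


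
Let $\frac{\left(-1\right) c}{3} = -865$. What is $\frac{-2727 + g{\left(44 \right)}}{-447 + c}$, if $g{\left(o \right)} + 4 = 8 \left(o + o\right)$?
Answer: $- \frac{2027}{2148} \approx -0.94367$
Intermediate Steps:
$c = 2595$ ($c = \left(-3\right) \left(-865\right) = 2595$)
$g{\left(o \right)} = -4 + 16 o$ ($g{\left(o \right)} = -4 + 8 \left(o + o\right) = -4 + 8 \cdot 2 o = -4 + 16 o$)
$\frac{-2727 + g{\left(44 \right)}}{-447 + c} = \frac{-2727 + \left(-4 + 16 \cdot 44\right)}{-447 + 2595} = \frac{-2727 + \left(-4 + 704\right)}{2148} = \left(-2727 + 700\right) \frac{1}{2148} = \left(-2027\right) \frac{1}{2148} = - \frac{2027}{2148}$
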